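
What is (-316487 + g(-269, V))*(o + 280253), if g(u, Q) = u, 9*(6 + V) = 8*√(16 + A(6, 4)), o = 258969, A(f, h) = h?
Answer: -170801803832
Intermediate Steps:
V = -6 + 16*√5/9 (V = -6 + (8*√(16 + 4))/9 = -6 + (8*√20)/9 = -6 + (8*(2*√5))/9 = -6 + (16*√5)/9 = -6 + 16*√5/9 ≈ -2.0248)
(-316487 + g(-269, V))*(o + 280253) = (-316487 - 269)*(258969 + 280253) = -316756*539222 = -170801803832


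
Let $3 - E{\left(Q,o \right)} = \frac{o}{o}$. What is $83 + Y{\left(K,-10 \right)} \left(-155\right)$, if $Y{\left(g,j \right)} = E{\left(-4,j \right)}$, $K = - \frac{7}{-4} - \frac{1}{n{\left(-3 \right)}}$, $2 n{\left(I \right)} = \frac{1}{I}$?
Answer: $-227$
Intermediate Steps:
$n{\left(I \right)} = \frac{1}{2 I}$
$K = \frac{31}{4}$ ($K = - \frac{7}{-4} - \frac{1}{\frac{1}{2} \frac{1}{-3}} = \left(-7\right) \left(- \frac{1}{4}\right) - \frac{1}{\frac{1}{2} \left(- \frac{1}{3}\right)} = \frac{7}{4} - \frac{1}{- \frac{1}{6}} = \frac{7}{4} - -6 = \frac{7}{4} + 6 = \frac{31}{4} \approx 7.75$)
$E{\left(Q,o \right)} = 2$ ($E{\left(Q,o \right)} = 3 - \frac{o}{o} = 3 - 1 = 2$)
$Y{\left(g,j \right)} = 2$
$83 + Y{\left(K,-10 \right)} \left(-155\right) = 83 + 2 \left(-155\right) = 83 - 310 = -227$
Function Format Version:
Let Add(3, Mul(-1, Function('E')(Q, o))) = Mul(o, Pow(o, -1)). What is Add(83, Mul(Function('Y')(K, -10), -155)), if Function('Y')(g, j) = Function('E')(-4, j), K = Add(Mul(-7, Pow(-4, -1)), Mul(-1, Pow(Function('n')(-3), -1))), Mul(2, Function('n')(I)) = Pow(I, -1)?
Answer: -227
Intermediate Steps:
Function('n')(I) = Mul(Rational(1, 2), Pow(I, -1))
K = Rational(31, 4) (K = Add(Mul(-7, Pow(-4, -1)), Mul(-1, Pow(Mul(Rational(1, 2), Pow(-3, -1)), -1))) = Add(Mul(-7, Rational(-1, 4)), Mul(-1, Pow(Mul(Rational(1, 2), Rational(-1, 3)), -1))) = Add(Rational(7, 4), Mul(-1, Pow(Rational(-1, 6), -1))) = Add(Rational(7, 4), Mul(-1, -6)) = Add(Rational(7, 4), 6) = Rational(31, 4) ≈ 7.7500)
Function('E')(Q, o) = 2 (Function('E')(Q, o) = Add(3, Mul(-1, Mul(o, Pow(o, -1)))) = Add(3, Mul(-1, 1)) = Add(3, -1) = 2)
Function('Y')(g, j) = 2
Add(83, Mul(Function('Y')(K, -10), -155)) = Add(83, Mul(2, -155)) = Add(83, -310) = -227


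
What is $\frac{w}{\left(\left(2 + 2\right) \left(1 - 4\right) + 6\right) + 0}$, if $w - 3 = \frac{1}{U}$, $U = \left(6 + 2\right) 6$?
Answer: $- \frac{145}{288} \approx -0.50347$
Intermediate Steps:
$U = 48$ ($U = 8 \cdot 6 = 48$)
$w = \frac{145}{48}$ ($w = 3 + \frac{1}{48} = \frac{145}{48} \approx 3.0208$)
$\frac{w}{\left(\left(2 + 2\right) \left(1 - 4\right) + 6\right) + 0} = \frac{1}{\left(\left(2 + 2\right) \left(1 - 4\right) + 6\right) + 0} \cdot \frac{145}{48} = \frac{1}{\left(4 \left(-3\right) + 6\right) + 0} \cdot \frac{145}{48} = \frac{1}{\left(-12 + 6\right) + 0} \cdot \frac{145}{48} = \frac{1}{-6 + 0} \cdot \frac{145}{48} = \frac{1}{-6} \cdot \frac{145}{48} = \left(- \frac{1}{6}\right) \frac{145}{48} = - \frac{145}{288}$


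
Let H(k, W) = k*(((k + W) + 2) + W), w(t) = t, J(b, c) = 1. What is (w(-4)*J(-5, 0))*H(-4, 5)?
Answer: 128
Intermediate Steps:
H(k, W) = k*(2 + k + 2*W) (H(k, W) = k*(((W + k) + 2) + W) = k*((2 + W + k) + W) = k*(2 + k + 2*W))
(w(-4)*J(-5, 0))*H(-4, 5) = (-4*1)*(-4*(2 - 4 + 2*5)) = -(-16)*(2 - 4 + 10) = -(-16)*8 = -4*(-32) = 128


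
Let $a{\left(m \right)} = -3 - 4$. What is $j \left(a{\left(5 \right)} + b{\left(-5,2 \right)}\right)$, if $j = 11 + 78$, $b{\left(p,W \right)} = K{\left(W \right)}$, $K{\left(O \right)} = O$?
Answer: $-445$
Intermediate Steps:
$b{\left(p,W \right)} = W$
$a{\left(m \right)} = -7$
$j = 89$
$j \left(a{\left(5 \right)} + b{\left(-5,2 \right)}\right) = 89 \left(-7 + 2\right) = 89 \left(-5\right) = -445$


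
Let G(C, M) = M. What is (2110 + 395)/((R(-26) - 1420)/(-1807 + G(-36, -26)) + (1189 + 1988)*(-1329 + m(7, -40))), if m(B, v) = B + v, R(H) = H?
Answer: -1530555/2643841732 ≈ -0.00057891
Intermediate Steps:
(2110 + 395)/((R(-26) - 1420)/(-1807 + G(-36, -26)) + (1189 + 1988)*(-1329 + m(7, -40))) = (2110 + 395)/((-26 - 1420)/(-1807 - 26) + (1189 + 1988)*(-1329 + (7 - 40))) = 2505/(-1446/(-1833) + 3177*(-1329 - 33)) = 2505/(-1446*(-1/1833) + 3177*(-1362)) = 2505/(482/611 - 4327074) = 2505/(-2643841732/611) = 2505*(-611/2643841732) = -1530555/2643841732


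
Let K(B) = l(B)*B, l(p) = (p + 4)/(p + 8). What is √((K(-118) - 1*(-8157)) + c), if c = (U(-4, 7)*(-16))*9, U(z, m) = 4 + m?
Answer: 3*√2168155/55 ≈ 80.316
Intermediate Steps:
l(p) = (4 + p)/(8 + p)
K(B) = B*(4 + B)/(8 + B) (K(B) = ((4 + B)/(8 + B))*B = B*(4 + B)/(8 + B))
c = -1584 (c = ((4 + 7)*(-16))*9 = (11*(-16))*9 = -176*9 = -1584)
√((K(-118) - 1*(-8157)) + c) = √((-118*(4 - 118)/(8 - 118) - 1*(-8157)) - 1584) = √((-118*(-114)/(-110) + 8157) - 1584) = √((-118*(-1/110)*(-114) + 8157) - 1584) = √((-6726/55 + 8157) - 1584) = √(441909/55 - 1584) = √(354789/55) = 3*√2168155/55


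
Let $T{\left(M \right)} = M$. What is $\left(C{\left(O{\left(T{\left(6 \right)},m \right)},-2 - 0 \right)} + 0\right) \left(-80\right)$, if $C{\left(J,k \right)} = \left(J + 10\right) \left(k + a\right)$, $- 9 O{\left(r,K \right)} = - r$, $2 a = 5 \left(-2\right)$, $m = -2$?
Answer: $\frac{17920}{3} \approx 5973.3$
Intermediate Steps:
$a = -5$ ($a = \frac{5 \left(-2\right)}{2} = \frac{1}{2} \left(-10\right) = -5$)
$O{\left(r,K \right)} = \frac{r}{9}$ ($O{\left(r,K \right)} = - \frac{\left(-1\right) r}{9} = \frac{r}{9}$)
$C{\left(J,k \right)} = \left(-5 + k\right) \left(10 + J\right)$ ($C{\left(J,k \right)} = \left(J + 10\right) \left(k - 5\right) = \left(10 + J\right) \left(-5 + k\right) = \left(-5 + k\right) \left(10 + J\right)$)
$\left(C{\left(O{\left(T{\left(6 \right)},m \right)},-2 - 0 \right)} + 0\right) \left(-80\right) = \left(\left(-50 - 5 \cdot \frac{1}{9} \cdot 6 + 10 \left(-2 - 0\right) + \frac{1}{9} \cdot 6 \left(-2 - 0\right)\right) + 0\right) \left(-80\right) = \left(\left(-50 - \frac{10}{3} + 10 \left(-2 + 0\right) + \frac{2 \left(-2 + 0\right)}{3}\right) + 0\right) \left(-80\right) = \left(\left(-50 - \frac{10}{3} + 10 \left(-2\right) + \frac{2}{3} \left(-2\right)\right) + 0\right) \left(-80\right) = \left(\left(-50 - \frac{10}{3} - 20 - \frac{4}{3}\right) + 0\right) \left(-80\right) = \left(- \frac{224}{3} + 0\right) \left(-80\right) = \left(- \frac{224}{3}\right) \left(-80\right) = \frac{17920}{3}$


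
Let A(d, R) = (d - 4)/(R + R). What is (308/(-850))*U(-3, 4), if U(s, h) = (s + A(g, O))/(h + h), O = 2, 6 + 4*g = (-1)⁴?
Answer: 5313/27200 ≈ 0.19533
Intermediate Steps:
g = -5/4 (g = -3/2 + (¼)*(-1)⁴ = -3/2 + (¼)*1 = -3/2 + ¼ = -5/4 ≈ -1.2500)
A(d, R) = (-4 + d)/(2*R) (A(d, R) = (-4 + d)/((2*R)) = (-4 + d)*(1/(2*R)) = (-4 + d)/(2*R))
U(s, h) = (-21/16 + s)/(2*h) (U(s, h) = (s + (½)*(-4 - 5/4)/2)/(h + h) = (s + (½)*(½)*(-21/4))/((2*h)) = (s - 21/16)*(1/(2*h)) = (-21/16 + s)*(1/(2*h)) = (-21/16 + s)/(2*h))
(308/(-850))*U(-3, 4) = (308/(-850))*((1/32)*(-21 + 16*(-3))/4) = (308*(-1/850))*((1/32)*(¼)*(-21 - 48)) = -77*(-69)/(6800*4) = -154/425*(-69/128) = 5313/27200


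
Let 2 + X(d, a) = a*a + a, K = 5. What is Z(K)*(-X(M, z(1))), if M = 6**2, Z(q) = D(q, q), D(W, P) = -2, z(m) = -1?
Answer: -4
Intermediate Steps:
Z(q) = -2
M = 36
X(d, a) = -2 + a + a**2 (X(d, a) = -2 + (a*a + a) = -2 + (a**2 + a) = -2 + (a + a**2) = -2 + a + a**2)
Z(K)*(-X(M, z(1))) = -(-2)*(-2 - 1 + (-1)**2) = -(-2)*(-2 - 1 + 1) = -(-2)*(-2) = -2*2 = -4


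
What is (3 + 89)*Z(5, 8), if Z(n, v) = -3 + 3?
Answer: 0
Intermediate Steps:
Z(n, v) = 0
(3 + 89)*Z(5, 8) = (3 + 89)*0 = 92*0 = 0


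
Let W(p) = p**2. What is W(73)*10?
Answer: 53290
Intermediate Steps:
W(73)*10 = 73**2*10 = 5329*10 = 53290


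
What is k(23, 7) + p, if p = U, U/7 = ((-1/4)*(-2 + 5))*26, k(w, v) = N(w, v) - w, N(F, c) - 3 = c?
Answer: -299/2 ≈ -149.50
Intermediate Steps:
N(F, c) = 3 + c
k(w, v) = 3 + v - w (k(w, v) = (3 + v) - w = 3 + v - w)
U = -273/2 (U = 7*(((-1/4)*(-2 + 5))*26) = 7*((-1*¼*3)*26) = 7*(-¼*3*26) = 7*(-¾*26) = 7*(-39/2) = -273/2 ≈ -136.50)
p = -273/2 ≈ -136.50
k(23, 7) + p = (3 + 7 - 1*23) - 273/2 = (3 + 7 - 23) - 273/2 = -13 - 273/2 = -299/2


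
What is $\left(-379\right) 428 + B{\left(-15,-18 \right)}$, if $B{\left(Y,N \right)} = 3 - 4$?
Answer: $-162213$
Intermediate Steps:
$B{\left(Y,N \right)} = -1$ ($B{\left(Y,N \right)} = 3 - 4 = -1$)
$\left(-379\right) 428 + B{\left(-15,-18 \right)} = \left(-379\right) 428 - 1 = -162212 - 1 = -162213$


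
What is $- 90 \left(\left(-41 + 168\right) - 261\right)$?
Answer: $12060$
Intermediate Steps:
$- 90 \left(\left(-41 + 168\right) - 261\right) = - 90 \left(127 - 261\right) = \left(-90\right) \left(-134\right) = 12060$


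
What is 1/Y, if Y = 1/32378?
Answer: 32378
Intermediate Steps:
Y = 1/32378 ≈ 3.0885e-5
1/Y = 1/(1/32378) = 32378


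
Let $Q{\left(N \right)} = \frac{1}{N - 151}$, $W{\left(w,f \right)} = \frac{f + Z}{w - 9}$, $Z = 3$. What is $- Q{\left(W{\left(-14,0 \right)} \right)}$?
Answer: $\frac{23}{3476} \approx 0.0066168$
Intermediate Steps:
$W{\left(w,f \right)} = \frac{3 + f}{-9 + w}$ ($W{\left(w,f \right)} = \frac{f + 3}{w - 9} = \frac{3 + f}{-9 + w}$)
$Q{\left(N \right)} = \frac{1}{-151 + N}$
$- Q{\left(W{\left(-14,0 \right)} \right)} = - \frac{1}{-151 + \frac{3 + 0}{-9 - 14}} = - \frac{1}{-151 + \frac{1}{-23} \cdot 3} = - \frac{1}{-151 - \frac{3}{23}} = - \frac{1}{- \frac{3476}{23}} = \left(-1\right) \left(- \frac{23}{3476}\right) = \frac{23}{3476}$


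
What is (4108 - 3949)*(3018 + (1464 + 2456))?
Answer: 1103142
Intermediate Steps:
(4108 - 3949)*(3018 + (1464 + 2456)) = 159*(3018 + 3920) = 159*6938 = 1103142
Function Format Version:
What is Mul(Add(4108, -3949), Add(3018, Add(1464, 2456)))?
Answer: 1103142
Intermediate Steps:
Mul(Add(4108, -3949), Add(3018, Add(1464, 2456))) = Mul(159, Add(3018, 3920)) = Mul(159, 6938) = 1103142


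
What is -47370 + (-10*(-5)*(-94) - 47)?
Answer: -52117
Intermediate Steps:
-47370 + (-10*(-5)*(-94) - 47) = -47370 + (50*(-94) - 47) = -47370 + (-4700 - 47) = -47370 - 4747 = -52117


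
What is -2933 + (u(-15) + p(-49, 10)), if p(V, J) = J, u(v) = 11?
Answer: -2912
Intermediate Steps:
-2933 + (u(-15) + p(-49, 10)) = -2933 + (11 + 10) = -2933 + 21 = -2912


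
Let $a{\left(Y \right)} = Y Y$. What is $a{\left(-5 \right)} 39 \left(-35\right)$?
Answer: $-34125$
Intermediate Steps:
$a{\left(Y \right)} = Y^{2}$
$a{\left(-5 \right)} 39 \left(-35\right) = \left(-5\right)^{2} \cdot 39 \left(-35\right) = 25 \cdot 39 \left(-35\right) = 975 \left(-35\right) = -34125$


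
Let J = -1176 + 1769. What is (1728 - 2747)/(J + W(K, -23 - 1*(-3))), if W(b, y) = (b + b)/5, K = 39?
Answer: -5095/3043 ≈ -1.6743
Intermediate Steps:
J = 593
W(b, y) = 2*b/5 (W(b, y) = (2*b)*(1/5) = 2*b/5)
(1728 - 2747)/(J + W(K, -23 - 1*(-3))) = (1728 - 2747)/(593 + (2/5)*39) = -1019/(593 + 78/5) = -1019/3043/5 = -1019*5/3043 = -5095/3043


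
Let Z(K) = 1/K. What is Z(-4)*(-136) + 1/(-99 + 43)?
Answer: 1903/56 ≈ 33.982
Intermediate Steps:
Z(-4)*(-136) + 1/(-99 + 43) = -136/(-4) + 1/(-99 + 43) = -¼*(-136) + 1/(-56) = 34 - 1/56 = 1903/56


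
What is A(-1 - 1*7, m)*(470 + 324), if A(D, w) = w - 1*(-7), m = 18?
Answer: 19850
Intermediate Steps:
A(D, w) = 7 + w (A(D, w) = w + 7 = 7 + w)
A(-1 - 1*7, m)*(470 + 324) = (7 + 18)*(470 + 324) = 25*794 = 19850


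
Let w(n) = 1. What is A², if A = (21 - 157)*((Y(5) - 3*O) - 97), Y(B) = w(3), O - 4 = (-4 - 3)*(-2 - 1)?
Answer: 540841536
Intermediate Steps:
O = 25 (O = 4 + (-4 - 3)*(-2 - 1) = 4 - 7*(-3) = 4 + 21 = 25)
Y(B) = 1
A = 23256 (A = (21 - 157)*((1 - 3*25) - 97) = -136*((1 - 75) - 97) = -136*(-74 - 97) = -136*(-171) = 23256)
A² = 23256² = 540841536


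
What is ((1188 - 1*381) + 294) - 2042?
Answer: -941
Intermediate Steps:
((1188 - 1*381) + 294) - 2042 = ((1188 - 381) + 294) - 2042 = (807 + 294) - 2042 = 1101 - 2042 = -941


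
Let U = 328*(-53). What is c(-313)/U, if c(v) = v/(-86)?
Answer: -313/1495024 ≈ -0.00020936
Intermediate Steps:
c(v) = -v/86 (c(v) = v*(-1/86) = -v/86)
U = -17384
c(-313)/U = -1/86*(-313)/(-17384) = (313/86)*(-1/17384) = -313/1495024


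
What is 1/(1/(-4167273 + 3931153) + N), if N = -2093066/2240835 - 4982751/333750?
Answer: -1177260761445000/18675654473029943 ≈ -0.063037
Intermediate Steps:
N = -790938907639/49858578750 (N = -2093066*1/2240835 - 4982751*1/333750 = -2093066/2240835 - 1660917/111250 = -790938907639/49858578750 ≈ -15.864)
1/(1/(-4167273 + 3931153) + N) = 1/(1/(-4167273 + 3931153) - 790938907639/49858578750) = 1/(1/(-236120) - 790938907639/49858578750) = 1/(-1/236120 - 790938907639/49858578750) = 1/(-18675654473029943/1177260761445000) = -1177260761445000/18675654473029943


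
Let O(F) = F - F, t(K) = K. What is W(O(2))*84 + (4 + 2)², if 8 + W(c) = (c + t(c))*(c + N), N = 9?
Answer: -636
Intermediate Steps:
O(F) = 0
W(c) = -8 + 2*c*(9 + c) (W(c) = -8 + (c + c)*(c + 9) = -8 + (2*c)*(9 + c) = -8 + 2*c*(9 + c))
W(O(2))*84 + (4 + 2)² = (-8 + 2*0² + 18*0)*84 + (4 + 2)² = (-8 + 2*0 + 0)*84 + 6² = (-8 + 0 + 0)*84 + 36 = -8*84 + 36 = -672 + 36 = -636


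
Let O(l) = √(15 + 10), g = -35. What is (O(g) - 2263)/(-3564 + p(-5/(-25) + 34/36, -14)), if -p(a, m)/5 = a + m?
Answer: 40644/62995 ≈ 0.64519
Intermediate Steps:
p(a, m) = -5*a - 5*m (p(a, m) = -5*(a + m) = -5*a - 5*m)
O(l) = 5 (O(l) = √25 = 5)
(O(g) - 2263)/(-3564 + p(-5/(-25) + 34/36, -14)) = (5 - 2263)/(-3564 + (-5*(-5/(-25) + 34/36) - 5*(-14))) = -2258/(-3564 + (-5*(-5*(-1/25) + 34*(1/36)) + 70)) = -2258/(-3564 + (-5*(⅕ + 17/18) + 70)) = -2258/(-3564 + (-5*103/90 + 70)) = -2258/(-3564 + (-103/18 + 70)) = -2258/(-3564 + 1157/18) = -2258/(-62995/18) = -2258*(-18/62995) = 40644/62995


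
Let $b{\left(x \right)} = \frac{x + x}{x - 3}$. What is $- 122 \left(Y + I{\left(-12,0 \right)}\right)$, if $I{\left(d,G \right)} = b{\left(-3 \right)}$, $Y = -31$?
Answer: $3660$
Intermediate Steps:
$b{\left(x \right)} = \frac{2 x}{-3 + x}$
$I{\left(d,G \right)} = 1$ ($I{\left(d,G \right)} = 2 \left(-3\right) \frac{1}{-3 - 3} = 2 \left(-3\right) \frac{1}{-6} = 2 \left(-3\right) \left(- \frac{1}{6}\right) = 1$)
$- 122 \left(Y + I{\left(-12,0 \right)}\right) = - 122 \left(-31 + 1\right) = \left(-122\right) \left(-30\right) = 3660$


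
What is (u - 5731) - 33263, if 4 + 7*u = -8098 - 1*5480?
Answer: -286540/7 ≈ -40934.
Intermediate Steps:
u = -13582/7 (u = -4/7 + (-8098 - 1*5480)/7 = -4/7 + (-8098 - 5480)/7 = -4/7 + (1/7)*(-13578) = -4/7 - 13578/7 = -13582/7 ≈ -1940.3)
(u - 5731) - 33263 = (-13582/7 - 5731) - 33263 = -53699/7 - 33263 = -286540/7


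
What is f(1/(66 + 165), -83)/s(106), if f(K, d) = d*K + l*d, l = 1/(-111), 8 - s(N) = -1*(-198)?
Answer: -332/162393 ≈ -0.0020444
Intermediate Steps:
s(N) = -190 (s(N) = 8 - (-1)*(-198) = 8 - 1*198 = 8 - 198 = -190)
l = -1/111 ≈ -0.0090090
f(K, d) = -d/111 + K*d (f(K, d) = d*K - d/111 = K*d - d/111 = -d/111 + K*d)
f(1/(66 + 165), -83)/s(106) = -83*(-1/111 + 1/(66 + 165))/(-190) = -83*(-1/111 + 1/231)*(-1/190) = -83*(-40/8547)*(-1/190) = (3320/8547)*(-1/190) = -332/162393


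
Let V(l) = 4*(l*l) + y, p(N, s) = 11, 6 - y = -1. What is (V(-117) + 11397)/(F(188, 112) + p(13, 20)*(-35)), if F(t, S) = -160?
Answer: -13232/109 ≈ -121.39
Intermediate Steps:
y = 7 (y = 6 - 1*(-1) = 6 + 1 = 7)
V(l) = 7 + 4*l² (V(l) = 4*(l*l) + 7 = 4*l² + 7 = 7 + 4*l²)
(V(-117) + 11397)/(F(188, 112) + p(13, 20)*(-35)) = ((7 + 4*(-117)²) + 11397)/(-160 + 11*(-35)) = ((7 + 4*13689) + 11397)/(-160 - 385) = ((7 + 54756) + 11397)/(-545) = (54763 + 11397)*(-1/545) = 66160*(-1/545) = -13232/109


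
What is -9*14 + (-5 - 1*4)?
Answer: -135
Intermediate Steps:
-9*14 + (-5 - 1*4) = -126 + (-5 - 4) = -126 - 9 = -135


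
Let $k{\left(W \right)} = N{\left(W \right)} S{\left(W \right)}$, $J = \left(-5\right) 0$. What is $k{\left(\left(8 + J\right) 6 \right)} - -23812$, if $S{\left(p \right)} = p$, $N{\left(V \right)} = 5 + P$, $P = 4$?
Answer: $24244$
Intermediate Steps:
$J = 0$
$N{\left(V \right)} = 9$ ($N{\left(V \right)} = 5 + 4 = 9$)
$k{\left(W \right)} = 9 W$
$k{\left(\left(8 + J\right) 6 \right)} - -23812 = 9 \left(8 + 0\right) 6 - -23812 = 9 \cdot 8 \cdot 6 + 23812 = 9 \cdot 48 + 23812 = 432 + 23812 = 24244$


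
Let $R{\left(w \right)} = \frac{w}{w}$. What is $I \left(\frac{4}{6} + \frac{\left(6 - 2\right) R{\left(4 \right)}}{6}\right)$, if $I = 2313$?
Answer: $3084$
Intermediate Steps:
$R{\left(w \right)} = 1$
$I \left(\frac{4}{6} + \frac{\left(6 - 2\right) R{\left(4 \right)}}{6}\right) = 2313 \left(\frac{4}{6} + \frac{\left(6 - 2\right) 1}{6}\right) = 2313 \left(4 \cdot \frac{1}{6} + 4 \cdot 1 \cdot \frac{1}{6}\right) = 2313 \left(\frac{2}{3} + 4 \cdot \frac{1}{6}\right) = 2313 \left(\frac{2}{3} + \frac{2}{3}\right) = 2313 \cdot \frac{4}{3} = 3084$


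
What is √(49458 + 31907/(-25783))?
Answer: √32877030197581/25783 ≈ 222.39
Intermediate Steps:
√(49458 + 31907/(-25783)) = √(49458 + 31907*(-1/25783)) = √(49458 - 31907/25783) = √(1275143707/25783) = √32877030197581/25783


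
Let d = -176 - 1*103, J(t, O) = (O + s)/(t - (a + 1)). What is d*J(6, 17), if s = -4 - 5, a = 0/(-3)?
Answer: -2232/5 ≈ -446.40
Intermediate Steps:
a = 0 (a = 0*(-⅓) = 0)
s = -9
J(t, O) = (-9 + O)/(-1 + t) (J(t, O) = (O - 9)/(t - (0 + 1)) = (-9 + O)/(t - 1*1) = (-9 + O)/(t - 1) = (-9 + O)/(-1 + t))
d = -279 (d = -176 - 103 = -279)
d*J(6, 17) = -279*(-9 + 17)/(-1 + 6) = -279*8/5 = -2232/5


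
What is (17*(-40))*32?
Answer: -21760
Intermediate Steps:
(17*(-40))*32 = -680*32 = -21760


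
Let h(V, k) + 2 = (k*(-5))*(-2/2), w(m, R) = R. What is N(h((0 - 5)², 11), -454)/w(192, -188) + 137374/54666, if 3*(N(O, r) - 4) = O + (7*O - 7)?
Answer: 9004537/5138604 ≈ 1.7523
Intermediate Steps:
h(V, k) = -2 + 5*k (h(V, k) = -2 + (k*(-5))*(-2/2) = -2 + (-5*k)*(-2*½) = -2 - 5*k*(-1) = -2 + 5*k)
N(O, r) = 5/3 + 8*O/3 (N(O, r) = 4 + (O + (7*O - 7))/3 = 4 + (O + (-7 + 7*O))/3 = 4 + (-7 + 8*O)/3 = 4 + (-7/3 + 8*O/3) = 5/3 + 8*O/3)
N(h((0 - 5)², 11), -454)/w(192, -188) + 137374/54666 = (5/3 + 8*(-2 + 5*11)/3)/(-188) + 137374/54666 = (5/3 + 8*(-2 + 55)/3)*(-1/188) + 137374*(1/54666) = (5/3 + (8/3)*53)*(-1/188) + 68687/27333 = (5/3 + 424/3)*(-1/188) + 68687/27333 = 143*(-1/188) + 68687/27333 = -143/188 + 68687/27333 = 9004537/5138604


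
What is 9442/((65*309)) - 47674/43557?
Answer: -60696344/97204705 ≈ -0.62442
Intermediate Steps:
9442/((65*309)) - 47674/43557 = 9442/20085 - 47674*1/43557 = 9442*(1/20085) - 47674/43557 = 9442/20085 - 47674/43557 = -60696344/97204705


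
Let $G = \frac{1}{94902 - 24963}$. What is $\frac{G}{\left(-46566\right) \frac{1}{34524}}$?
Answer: $- \frac{1918}{180932193} \approx -1.0601 \cdot 10^{-5}$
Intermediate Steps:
$G = \frac{1}{69939} \approx 1.4298 \cdot 10^{-5}$
$\frac{G}{\left(-46566\right) \frac{1}{34524}} = \frac{1}{69939 \left(- \frac{46566}{34524}\right)} = \frac{1}{69939 \left(\left(-46566\right) \frac{1}{34524}\right)} = \frac{1}{69939 \left(- \frac{2587}{1918}\right)} = \frac{1}{69939} \left(- \frac{1918}{2587}\right) = - \frac{1918}{180932193}$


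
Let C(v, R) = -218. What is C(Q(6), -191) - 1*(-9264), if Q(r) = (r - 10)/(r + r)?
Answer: 9046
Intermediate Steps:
Q(r) = (-10 + r)/(2*r) (Q(r) = (-10 + r)/((2*r)) = (-10 + r)*(1/(2*r)) = (-10 + r)/(2*r))
C(Q(6), -191) - 1*(-9264) = -218 - 1*(-9264) = -218 + 9264 = 9046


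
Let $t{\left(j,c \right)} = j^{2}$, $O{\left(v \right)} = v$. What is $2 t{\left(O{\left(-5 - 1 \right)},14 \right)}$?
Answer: $72$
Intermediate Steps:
$2 t{\left(O{\left(-5 - 1 \right)},14 \right)} = 2 \left(-5 - 1\right)^{2} = 2 \left(-6\right)^{2} = 2 \cdot 36 = 72$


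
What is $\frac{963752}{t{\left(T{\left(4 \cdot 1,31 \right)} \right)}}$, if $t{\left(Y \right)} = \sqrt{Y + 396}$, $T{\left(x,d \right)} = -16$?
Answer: $\frac{481876 \sqrt{95}}{95} \approx 49439.0$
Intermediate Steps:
$t{\left(Y \right)} = \sqrt{396 + Y}$
$\frac{963752}{t{\left(T{\left(4 \cdot 1,31 \right)} \right)}} = \frac{963752}{\sqrt{396 - 16}} = \frac{963752}{\sqrt{380}} = \frac{963752}{2 \sqrt{95}} = 963752 \frac{\sqrt{95}}{190} = \frac{481876 \sqrt{95}}{95}$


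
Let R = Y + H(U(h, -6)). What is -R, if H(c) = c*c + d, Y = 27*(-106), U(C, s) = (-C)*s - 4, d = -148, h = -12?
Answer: -2766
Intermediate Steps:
U(C, s) = -4 - C*s (U(C, s) = -C*s - 4 = -4 - C*s)
Y = -2862
H(c) = -148 + c² (H(c) = c*c - 148 = c² - 148 = -148 + c²)
R = 2766 (R = -2862 + (-148 + (-4 - 1*(-12)*(-6))²) = -2862 + (-148 + (-4 - 72)²) = -2862 + (-148 + (-76)²) = -2862 + (-148 + 5776) = -2862 + 5628 = 2766)
-R = -1*2766 = -2766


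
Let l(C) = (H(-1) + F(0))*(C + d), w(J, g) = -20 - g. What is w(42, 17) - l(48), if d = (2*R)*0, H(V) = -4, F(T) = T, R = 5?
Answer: 155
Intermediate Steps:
d = 0 (d = (2*5)*0 = 10*0 = 0)
l(C) = -4*C (l(C) = (-4 + 0)*(C + 0) = -4*C)
w(42, 17) - l(48) = (-20 - 1*17) - (-4)*48 = (-20 - 17) - 1*(-192) = -37 + 192 = 155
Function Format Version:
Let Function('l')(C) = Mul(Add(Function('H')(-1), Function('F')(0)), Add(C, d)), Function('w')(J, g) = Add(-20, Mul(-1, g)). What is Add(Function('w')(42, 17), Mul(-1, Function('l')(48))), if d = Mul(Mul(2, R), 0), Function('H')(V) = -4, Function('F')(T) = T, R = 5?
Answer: 155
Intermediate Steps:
d = 0 (d = Mul(Mul(2, 5), 0) = Mul(10, 0) = 0)
Function('l')(C) = Mul(-4, C) (Function('l')(C) = Mul(Add(-4, 0), Add(C, 0)) = Mul(-4, C))
Add(Function('w')(42, 17), Mul(-1, Function('l')(48))) = Add(Add(-20, Mul(-1, 17)), Mul(-1, Mul(-4, 48))) = Add(Add(-20, -17), Mul(-1, -192)) = Add(-37, 192) = 155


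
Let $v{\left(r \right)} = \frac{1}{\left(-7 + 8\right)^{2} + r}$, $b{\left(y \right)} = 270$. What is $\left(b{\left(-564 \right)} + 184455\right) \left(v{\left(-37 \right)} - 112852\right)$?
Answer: $- \frac{83386363325}{4} \approx -2.0847 \cdot 10^{10}$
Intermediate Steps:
$v{\left(r \right)} = \frac{1}{1 + r}$ ($v{\left(r \right)} = \frac{1}{1^{2} + r} = \frac{1}{1 + r}$)
$\left(b{\left(-564 \right)} + 184455\right) \left(v{\left(-37 \right)} - 112852\right) = \left(270 + 184455\right) \left(\frac{1}{1 - 37} - 112852\right) = 184725 \left(\frac{1}{-36} - 112852\right) = 184725 \left(- \frac{1}{36} - 112852\right) = 184725 \left(- \frac{4062673}{36}\right) = - \frac{83386363325}{4}$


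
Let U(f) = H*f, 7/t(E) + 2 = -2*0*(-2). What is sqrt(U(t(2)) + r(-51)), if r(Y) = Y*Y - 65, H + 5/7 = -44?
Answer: sqrt(10770)/2 ≈ 51.889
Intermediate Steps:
H = -313/7 (H = -5/7 - 44 = -313/7 ≈ -44.714)
t(E) = -7/2 (t(E) = 7/(-2 - 2*0*(-2)) = 7/(-2 + 0*(-2)) = 7/(-2 + 0) = 7/(-2) = 7*(-1/2) = -7/2)
U(f) = -313*f/7
r(Y) = -65 + Y**2 (r(Y) = Y**2 - 65 = -65 + Y**2)
sqrt(U(t(2)) + r(-51)) = sqrt(-313/7*(-7/2) + (-65 + (-51)**2)) = sqrt(313/2 + (-65 + 2601)) = sqrt(313/2 + 2536) = sqrt(5385/2) = sqrt(10770)/2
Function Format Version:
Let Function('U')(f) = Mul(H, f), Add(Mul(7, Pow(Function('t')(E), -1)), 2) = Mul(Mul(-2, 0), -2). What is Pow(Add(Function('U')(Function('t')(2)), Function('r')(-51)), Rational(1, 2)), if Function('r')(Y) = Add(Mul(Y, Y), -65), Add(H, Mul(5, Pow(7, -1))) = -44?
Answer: Mul(Rational(1, 2), Pow(10770, Rational(1, 2))) ≈ 51.889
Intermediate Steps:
H = Rational(-313, 7) (H = Add(Rational(-5, 7), -44) = Rational(-313, 7) ≈ -44.714)
Function('t')(E) = Rational(-7, 2) (Function('t')(E) = Mul(7, Pow(Add(-2, Mul(Mul(-2, 0), -2)), -1)) = Mul(7, Pow(Add(-2, Mul(0, -2)), -1)) = Mul(7, Pow(Add(-2, 0), -1)) = Mul(7, Pow(-2, -1)) = Mul(7, Rational(-1, 2)) = Rational(-7, 2))
Function('U')(f) = Mul(Rational(-313, 7), f)
Function('r')(Y) = Add(-65, Pow(Y, 2)) (Function('r')(Y) = Add(Pow(Y, 2), -65) = Add(-65, Pow(Y, 2)))
Pow(Add(Function('U')(Function('t')(2)), Function('r')(-51)), Rational(1, 2)) = Pow(Add(Mul(Rational(-313, 7), Rational(-7, 2)), Add(-65, Pow(-51, 2))), Rational(1, 2)) = Pow(Add(Rational(313, 2), Add(-65, 2601)), Rational(1, 2)) = Pow(Add(Rational(313, 2), 2536), Rational(1, 2)) = Pow(Rational(5385, 2), Rational(1, 2)) = Mul(Rational(1, 2), Pow(10770, Rational(1, 2)))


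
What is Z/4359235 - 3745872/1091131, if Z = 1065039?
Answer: -15167039258811/4756496444785 ≈ -3.1887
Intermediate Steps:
Z/4359235 - 3745872/1091131 = 1065039/4359235 - 3745872/1091131 = -15167039258811/4756496444785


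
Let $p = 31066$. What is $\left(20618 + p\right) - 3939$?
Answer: $47745$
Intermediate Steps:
$\left(20618 + p\right) - 3939 = \left(20618 + 31066\right) - 3939 = 51684 - 3939 = 47745$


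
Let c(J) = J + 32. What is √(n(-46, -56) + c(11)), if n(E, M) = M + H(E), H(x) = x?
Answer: I*√59 ≈ 7.6811*I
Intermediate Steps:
c(J) = 32 + J
n(E, M) = E + M (n(E, M) = M + E = E + M)
√(n(-46, -56) + c(11)) = √((-46 - 56) + (32 + 11)) = √(-102 + 43) = √(-59) = I*√59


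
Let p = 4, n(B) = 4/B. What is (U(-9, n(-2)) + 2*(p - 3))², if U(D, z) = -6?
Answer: 16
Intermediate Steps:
(U(-9, n(-2)) + 2*(p - 3))² = (-6 + 2*(4 - 3))² = (-6 + 2*1)² = (-6 + 2)² = (-4)² = 16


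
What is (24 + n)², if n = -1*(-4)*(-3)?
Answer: 144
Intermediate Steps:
n = -12 (n = 4*(-3) = -12)
(24 + n)² = (24 - 12)² = 12² = 144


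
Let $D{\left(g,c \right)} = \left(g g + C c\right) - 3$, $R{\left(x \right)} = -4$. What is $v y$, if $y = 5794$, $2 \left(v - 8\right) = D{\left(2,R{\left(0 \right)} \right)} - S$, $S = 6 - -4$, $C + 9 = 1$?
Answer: $112983$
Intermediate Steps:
$C = -8$ ($C = -9 + 1 = -8$)
$D{\left(g,c \right)} = -3 + g^{2} - 8 c$ ($D{\left(g,c \right)} = \left(g g - 8 c\right) - 3 = \left(g^{2} - 8 c\right) - 3 = -3 + g^{2} - 8 c$)
$S = 10$ ($S = 6 + 4 = 10$)
$v = \frac{39}{2}$ ($v = 8 + \frac{\left(-3 + 2^{2} - -32\right) - 10}{2} = 8 + \frac{\left(-3 + 4 + 32\right) - 10}{2} = 8 + \frac{33 - 10}{2} = 8 + \frac{1}{2} \cdot 23 = 8 + \frac{23}{2} = \frac{39}{2} \approx 19.5$)
$v y = \frac{39}{2} \cdot 5794 = 112983$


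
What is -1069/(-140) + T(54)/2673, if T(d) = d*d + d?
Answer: 11021/1260 ≈ 8.7468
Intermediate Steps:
T(d) = d + d² (T(d) = d² + d = d + d²)
-1069/(-140) + T(54)/2673 = -1069/(-140) + (54*(1 + 54))/2673 = -1069*(-1/140) + (54*55)*(1/2673) = 1069/140 + 2970*(1/2673) = 1069/140 + 10/9 = 11021/1260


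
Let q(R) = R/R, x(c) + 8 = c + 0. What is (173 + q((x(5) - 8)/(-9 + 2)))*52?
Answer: 9048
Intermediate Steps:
x(c) = -8 + c (x(c) = -8 + (c + 0) = -8 + c)
q(R) = 1
(173 + q((x(5) - 8)/(-9 + 2)))*52 = (173 + 1)*52 = 174*52 = 9048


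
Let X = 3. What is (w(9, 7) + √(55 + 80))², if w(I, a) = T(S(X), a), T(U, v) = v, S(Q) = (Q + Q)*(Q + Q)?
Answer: 184 + 42*√15 ≈ 346.67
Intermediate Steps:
S(Q) = 4*Q² (S(Q) = (2*Q)*(2*Q) = 4*Q²)
w(I, a) = a
(w(9, 7) + √(55 + 80))² = (7 + √(55 + 80))² = (7 + √135)² = (7 + 3*√15)²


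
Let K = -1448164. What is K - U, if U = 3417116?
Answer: -4865280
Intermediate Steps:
K - U = -1448164 - 1*3417116 = -1448164 - 3417116 = -4865280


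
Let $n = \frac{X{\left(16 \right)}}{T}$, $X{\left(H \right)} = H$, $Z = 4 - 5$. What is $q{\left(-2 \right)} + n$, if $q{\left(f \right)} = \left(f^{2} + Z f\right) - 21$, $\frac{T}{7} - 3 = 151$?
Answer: $- \frac{8077}{539} \approx -14.985$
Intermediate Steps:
$Z = -1$ ($Z = 4 - 5 = -1$)
$T = 1078$ ($T = 21 + 7 \cdot 151 = 21 + 1057 = 1078$)
$q{\left(f \right)} = -21 + f^{2} - f$ ($q{\left(f \right)} = \left(f^{2} - f\right) - 21 = -21 + f^{2} - f$)
$n = \frac{8}{539}$ ($n = \frac{16}{1078} = 16 \cdot \frac{1}{1078} = \frac{8}{539} \approx 0.014842$)
$q{\left(-2 \right)} + n = \left(-21 + \left(-2\right)^{2} - -2\right) + \frac{8}{539} = \left(-21 + 4 + 2\right) + \frac{8}{539} = -15 + \frac{8}{539} = - \frac{8077}{539}$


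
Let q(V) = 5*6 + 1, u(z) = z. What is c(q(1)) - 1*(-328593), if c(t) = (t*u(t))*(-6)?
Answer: 322827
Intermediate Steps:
q(V) = 31 (q(V) = 30 + 1 = 31)
c(t) = -6*t² (c(t) = (t*t)*(-6) = t²*(-6) = -6*t²)
c(q(1)) - 1*(-328593) = -6*31² - 1*(-328593) = -6*961 + 328593 = -5766 + 328593 = 322827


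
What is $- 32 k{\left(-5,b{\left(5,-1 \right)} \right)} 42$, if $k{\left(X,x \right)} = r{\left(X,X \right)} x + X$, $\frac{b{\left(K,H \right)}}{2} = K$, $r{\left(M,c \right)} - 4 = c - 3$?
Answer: $60480$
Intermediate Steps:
$r{\left(M,c \right)} = 1 + c$ ($r{\left(M,c \right)} = 4 + \left(c - 3\right) = 4 + \left(-3 + c\right) = 1 + c$)
$b{\left(K,H \right)} = 2 K$
$k{\left(X,x \right)} = X + x \left(1 + X\right)$ ($k{\left(X,x \right)} = \left(1 + X\right) x + X = x \left(1 + X\right) + X = X + x \left(1 + X\right)$)
$- 32 k{\left(-5,b{\left(5,-1 \right)} \right)} 42 = - 32 \left(-5 + 2 \cdot 5 \left(1 - 5\right)\right) 42 = - 32 \left(-5 + 10 \left(-4\right)\right) 42 = - 32 \left(-5 - 40\right) 42 = \left(-32\right) \left(-45\right) 42 = 1440 \cdot 42 = 60480$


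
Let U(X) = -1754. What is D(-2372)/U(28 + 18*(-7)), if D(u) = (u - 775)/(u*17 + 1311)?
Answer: -3147/68428802 ≈ -4.5989e-5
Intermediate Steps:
D(u) = (-775 + u)/(1311 + 17*u) (D(u) = (-775 + u)/(17*u + 1311) = (-775 + u)/(1311 + 17*u))
D(-2372)/U(28 + 18*(-7)) = ((-775 - 2372)/(1311 + 17*(-2372)))/(-1754) = (-3147/(1311 - 40324))*(-1/1754) = (-3147/(-39013))*(-1/1754) = -1/39013*(-3147)*(-1/1754) = (3147/39013)*(-1/1754) = -3147/68428802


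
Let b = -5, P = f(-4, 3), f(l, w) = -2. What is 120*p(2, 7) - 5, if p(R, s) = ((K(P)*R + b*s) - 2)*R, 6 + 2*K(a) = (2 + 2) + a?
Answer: -9845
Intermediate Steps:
P = -2
K(a) = -1 + a/2 (K(a) = -3 + ((2 + 2) + a)/2 = -3 + (4 + a)/2 = -3 + (2 + a/2) = -1 + a/2)
p(R, s) = R*(-2 - 5*s - 2*R) (p(R, s) = (((-1 + (1/2)*(-2))*R - 5*s) - 2)*R = (((-1 - 1)*R - 5*s) - 2)*R = ((-2*R - 5*s) - 2)*R = ((-5*s - 2*R) - 2)*R = (-2 - 5*s - 2*R)*R = R*(-2 - 5*s - 2*R))
120*p(2, 7) - 5 = 120*(-1*2*(2 + 2*2 + 5*7)) - 5 = 120*(-1*2*(2 + 4 + 35)) - 5 = 120*(-1*2*41) - 5 = 120*(-82) - 5 = -9840 - 5 = -9845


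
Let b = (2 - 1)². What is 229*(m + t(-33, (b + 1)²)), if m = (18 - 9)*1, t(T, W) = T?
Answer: -5496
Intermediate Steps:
b = 1 (b = 1² = 1)
m = 9 (m = 9*1 = 9)
229*(m + t(-33, (b + 1)²)) = 229*(9 - 33) = 229*(-24) = -5496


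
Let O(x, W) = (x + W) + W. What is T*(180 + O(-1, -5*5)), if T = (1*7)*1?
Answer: 903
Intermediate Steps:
O(x, W) = x + 2*W (O(x, W) = (W + x) + W = x + 2*W)
T = 7 (T = 7*1 = 7)
T*(180 + O(-1, -5*5)) = 7*(180 + (-1 + 2*(-5*5))) = 7*(180 + (-1 + 2*(-25))) = 7*(180 + (-1 - 50)) = 7*(180 - 51) = 7*129 = 903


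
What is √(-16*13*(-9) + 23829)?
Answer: √25701 ≈ 160.32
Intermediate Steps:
√(-16*13*(-9) + 23829) = √(-208*(-9) + 23829) = √(1872 + 23829) = √25701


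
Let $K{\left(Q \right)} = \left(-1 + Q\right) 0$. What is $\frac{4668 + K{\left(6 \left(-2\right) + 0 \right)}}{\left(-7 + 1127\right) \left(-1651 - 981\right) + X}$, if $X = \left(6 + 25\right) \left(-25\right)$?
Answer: $- \frac{4668}{2948615} \approx -0.0015831$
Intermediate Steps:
$K{\left(Q \right)} = 0$
$X = -775$ ($X = 31 \left(-25\right) = -775$)
$\frac{4668 + K{\left(6 \left(-2\right) + 0 \right)}}{\left(-7 + 1127\right) \left(-1651 - 981\right) + X} = \frac{4668 + 0}{\left(-7 + 1127\right) \left(-1651 - 981\right) - 775} = \frac{4668}{1120 \left(-2632\right) - 775} = \frac{4668}{-2947840 - 775} = \frac{4668}{-2948615} = 4668 \left(- \frac{1}{2948615}\right) = - \frac{4668}{2948615}$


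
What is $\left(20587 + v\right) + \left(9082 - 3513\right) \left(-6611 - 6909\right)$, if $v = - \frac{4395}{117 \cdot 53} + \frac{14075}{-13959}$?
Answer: $- \frac{723950187787363}{9617751} \approx -7.5272 \cdot 10^{7}$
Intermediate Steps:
$v = - \frac{16514320}{9617751}$ ($v = - \frac{4395}{6201} + 14075 \left(- \frac{1}{13959}\right) = \left(-4395\right) \frac{1}{6201} - \frac{14075}{13959} = - \frac{1465}{2067} - \frac{14075}{13959} = - \frac{16514320}{9617751} \approx -1.7171$)
$\left(20587 + v\right) + \left(9082 - 3513\right) \left(-6611 - 6909\right) = \left(20587 - \frac{16514320}{9617751}\right) + \left(9082 - 3513\right) \left(-6611 - 6909\right) = \frac{197984125517}{9617751} + 5569 \left(-13520\right) = \frac{197984125517}{9617751} - 75292880 = - \frac{723950187787363}{9617751}$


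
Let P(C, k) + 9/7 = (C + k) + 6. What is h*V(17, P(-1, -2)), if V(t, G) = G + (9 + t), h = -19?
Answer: -3686/7 ≈ -526.57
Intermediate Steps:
P(C, k) = 33/7 + C + k (P(C, k) = -9/7 + ((C + k) + 6) = -9/7 + (6 + C + k) = 33/7 + C + k)
V(t, G) = 9 + G + t
h*V(17, P(-1, -2)) = -19*(9 + (33/7 - 1 - 2) + 17) = -19*(9 + 12/7 + 17) = -19*194/7 = -3686/7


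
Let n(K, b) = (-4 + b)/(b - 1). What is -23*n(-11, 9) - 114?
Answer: -1027/8 ≈ -128.38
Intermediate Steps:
n(K, b) = (-4 + b)/(-1 + b)
-23*n(-11, 9) - 114 = -23*(-4 + 9)/(-1 + 9) - 114 = -23*5/8 - 114 = -115/8 - 114 = -1027/8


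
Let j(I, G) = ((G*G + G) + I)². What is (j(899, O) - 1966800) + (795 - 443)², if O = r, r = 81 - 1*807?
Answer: 277989665105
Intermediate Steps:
r = -726 (r = 81 - 807 = -726)
O = -726
j(I, G) = (G + I + G²)² (j(I, G) = ((G² + G) + I)² = ((G + G²) + I)² = (G + I + G²)²)
(j(899, O) - 1966800) + (795 - 443)² = ((-726 + 899 + (-726)²)² - 1966800) + (795 - 443)² = ((-726 + 899 + 527076)² - 1966800) + 352² = (527249² - 1966800) + 123904 = (277991508001 - 1966800) + 123904 = 277989541201 + 123904 = 277989665105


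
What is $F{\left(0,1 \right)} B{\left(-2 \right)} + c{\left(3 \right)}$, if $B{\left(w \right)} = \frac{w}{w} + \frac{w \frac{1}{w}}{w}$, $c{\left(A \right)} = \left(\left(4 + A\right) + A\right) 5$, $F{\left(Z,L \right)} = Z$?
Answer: $50$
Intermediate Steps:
$c{\left(A \right)} = 20 + 10 A$ ($c{\left(A \right)} = \left(4 + 2 A\right) 5 = 20 + 10 A$)
$B{\left(w \right)} = 1 + \frac{1}{w}$ ($B{\left(w \right)} = 1 + 1 \frac{1}{w} = 1 + \frac{1}{w}$)
$F{\left(0,1 \right)} B{\left(-2 \right)} + c{\left(3 \right)} = 0 \frac{1 - 2}{-2} + \left(20 + 10 \cdot 3\right) = 0 \left(\left(- \frac{1}{2}\right) \left(-1\right)\right) + \left(20 + 30\right) = 0 \cdot \frac{1}{2} + 50 = 0 + 50 = 50$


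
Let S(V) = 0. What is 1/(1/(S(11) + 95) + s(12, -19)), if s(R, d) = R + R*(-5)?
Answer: -95/4559 ≈ -0.020838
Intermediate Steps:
s(R, d) = -4*R (s(R, d) = R - 5*R = -4*R)
1/(1/(S(11) + 95) + s(12, -19)) = 1/(1/(0 + 95) - 4*12) = 1/(1/95 - 48) = 1/(-4559/95) = -95/4559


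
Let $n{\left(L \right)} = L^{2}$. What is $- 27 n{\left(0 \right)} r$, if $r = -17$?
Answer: $0$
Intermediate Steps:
$- 27 n{\left(0 \right)} r = - 27 \cdot 0^{2} \left(-17\right) = \left(-27\right) 0 \left(-17\right) = 0 \left(-17\right) = 0$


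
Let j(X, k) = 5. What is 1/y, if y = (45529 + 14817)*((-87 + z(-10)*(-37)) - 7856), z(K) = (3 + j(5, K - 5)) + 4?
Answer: -1/506121902 ≈ -1.9758e-9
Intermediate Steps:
z(K) = 12 (z(K) = (3 + 5) + 4 = 8 + 4 = 12)
y = -506121902 (y = (45529 + 14817)*((-87 + 12*(-37)) - 7856) = 60346*((-87 - 444) - 7856) = 60346*(-531 - 7856) = 60346*(-8387) = -506121902)
1/y = 1/(-506121902) = -1/506121902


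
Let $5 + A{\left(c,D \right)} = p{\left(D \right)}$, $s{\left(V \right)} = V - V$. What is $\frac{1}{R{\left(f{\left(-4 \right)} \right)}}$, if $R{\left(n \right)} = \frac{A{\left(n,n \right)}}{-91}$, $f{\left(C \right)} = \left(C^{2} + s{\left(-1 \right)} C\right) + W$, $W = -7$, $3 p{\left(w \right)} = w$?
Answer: $\frac{91}{2} \approx 45.5$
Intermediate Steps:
$p{\left(w \right)} = \frac{w}{3}$
$s{\left(V \right)} = 0$
$A{\left(c,D \right)} = -5 + \frac{D}{3}$
$f{\left(C \right)} = -7 + C^{2}$ ($f{\left(C \right)} = \left(C^{2} + 0 C\right) - 7 = \left(C^{2} + 0\right) - 7 = C^{2} - 7 = -7 + C^{2}$)
$R{\left(n \right)} = \frac{5}{91} - \frac{n}{273}$ ($R{\left(n \right)} = \frac{-5 + \frac{n}{3}}{-91} = \left(-5 + \frac{n}{3}\right) \left(- \frac{1}{91}\right) = \frac{5}{91} - \frac{n}{273}$)
$\frac{1}{R{\left(f{\left(-4 \right)} \right)}} = \frac{1}{\frac{5}{91} - \frac{-7 + \left(-4\right)^{2}}{273}} = \frac{1}{\frac{5}{91} - \frac{-7 + 16}{273}} = \frac{1}{\frac{5}{91} - \frac{3}{91}} = \frac{1}{\frac{2}{91}} = \frac{91}{2}$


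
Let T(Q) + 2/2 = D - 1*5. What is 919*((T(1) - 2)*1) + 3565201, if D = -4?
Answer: 3554173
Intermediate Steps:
T(Q) = -10 (T(Q) = -1 + (-4 - 1*5) = -1 + (-4 - 5) = -1 - 9 = -10)
919*((T(1) - 2)*1) + 3565201 = 919*((-10 - 2)*1) + 3565201 = 919*(-12*1) + 3565201 = 919*(-12) + 3565201 = -11028 + 3565201 = 3554173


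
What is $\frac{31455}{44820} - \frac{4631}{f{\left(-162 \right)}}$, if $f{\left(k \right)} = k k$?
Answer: $\frac{286085}{544563} \approx 0.52535$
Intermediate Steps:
$f{\left(k \right)} = k^{2}$
$\frac{31455}{44820} - \frac{4631}{f{\left(-162 \right)}} = \frac{31455}{44820} - \frac{4631}{\left(-162\right)^{2}} = 31455 \cdot \frac{1}{44820} - \frac{4631}{26244} = \frac{233}{332} - \frac{4631}{26244} = \frac{286085}{544563}$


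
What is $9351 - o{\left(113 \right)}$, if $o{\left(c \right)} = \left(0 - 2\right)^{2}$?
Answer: $9347$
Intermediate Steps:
$o{\left(c \right)} = 4$ ($o{\left(c \right)} = \left(-2\right)^{2} = 4$)
$9351 - o{\left(113 \right)} = 9351 - 4 = 9347$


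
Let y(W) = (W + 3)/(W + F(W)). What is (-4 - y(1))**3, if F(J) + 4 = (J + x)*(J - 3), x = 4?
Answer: -110592/2197 ≈ -50.338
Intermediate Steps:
F(J) = -4 + (-3 + J)*(4 + J) (F(J) = -4 + (J + 4)*(J - 3) = -4 + (4 + J)*(-3 + J) = -4 + (-3 + J)*(4 + J))
y(W) = (3 + W)/(-16 + W**2 + 2*W) (y(W) = (W + 3)/(W + (-16 + W + W**2)) = (3 + W)/(-16 + W**2 + 2*W))
(-4 - y(1))**3 = (-4 - (3 + 1)/(-16 + 1**2 + 2*1))**3 = (-4 - 4/(-16 + 1 + 2))**3 = (-4 - 4/(-13))**3 = (-4 - (-1)*4/13)**3 = (-4 - 1*(-4/13))**3 = (-4 + 4/13)**3 = (-48/13)**3 = -110592/2197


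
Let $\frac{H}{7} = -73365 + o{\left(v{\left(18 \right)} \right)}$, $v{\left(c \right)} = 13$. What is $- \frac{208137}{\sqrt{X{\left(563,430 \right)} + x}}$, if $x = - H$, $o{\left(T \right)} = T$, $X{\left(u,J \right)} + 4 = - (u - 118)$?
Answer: $- \frac{69379 \sqrt{513015}}{171005} \approx -290.59$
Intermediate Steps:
$X{\left(u,J \right)} = 114 - u$ ($X{\left(u,J \right)} = -4 - \left(u - 118\right) = -4 - \left(-118 + u\right) = 114 - u$)
$H = -513464$ ($H = 7 \left(-73365 + 13\right) = 7 \left(-73352\right) = -513464$)
$x = 513464$ ($x = \left(-1\right) \left(-513464\right) = 513464$)
$- \frac{208137}{\sqrt{X{\left(563,430 \right)} + x}} = - \frac{208137}{\sqrt{\left(114 - 563\right) + 513464}} = - \frac{208137}{\sqrt{-449 + 513464}} = - \frac{208137}{\sqrt{513015}} = - 208137 \frac{\sqrt{513015}}{513015} = - \frac{69379 \sqrt{513015}}{171005}$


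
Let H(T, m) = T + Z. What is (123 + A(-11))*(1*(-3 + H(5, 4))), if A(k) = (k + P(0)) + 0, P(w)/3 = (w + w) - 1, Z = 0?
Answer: 218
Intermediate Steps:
P(w) = -3 + 6*w (P(w) = 3*((w + w) - 1) = 3*(2*w - 1) = 3*(-1 + 2*w) = -3 + 6*w)
H(T, m) = T (H(T, m) = T + 0 = T)
A(k) = -3 + k (A(k) = (k + (-3 + 6*0)) + 0 = (k + (-3 + 0)) + 0 = (k - 3) + 0 = (-3 + k) + 0 = -3 + k)
(123 + A(-11))*(1*(-3 + H(5, 4))) = (123 + (-3 - 11))*(1*(-3 + 5)) = (123 - 14)*(1*2) = 109*2 = 218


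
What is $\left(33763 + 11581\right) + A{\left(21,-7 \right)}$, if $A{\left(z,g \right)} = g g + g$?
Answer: $45386$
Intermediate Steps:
$A{\left(z,g \right)} = g + g^{2}$ ($A{\left(z,g \right)} = g^{2} + g = g + g^{2}$)
$\left(33763 + 11581\right) + A{\left(21,-7 \right)} = \left(33763 + 11581\right) - 7 \left(1 - 7\right) = 45344 - -42 = 45344 + 42 = 45386$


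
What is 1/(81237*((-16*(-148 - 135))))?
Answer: 1/367841136 ≈ 2.7186e-9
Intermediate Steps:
1/(81237*((-16*(-148 - 135)))) = 1/(81237*((-16*(-283)))) = 1/(81237*((-1*(-4528)))) = (1/81237)/4528 = (1/81237)*(1/4528) = 1/367841136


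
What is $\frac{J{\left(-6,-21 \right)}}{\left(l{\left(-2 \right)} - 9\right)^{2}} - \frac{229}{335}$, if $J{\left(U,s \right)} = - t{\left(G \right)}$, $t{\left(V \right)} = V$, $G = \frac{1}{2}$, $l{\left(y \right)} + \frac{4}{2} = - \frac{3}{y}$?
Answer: $- \frac{83339}{120935} \approx -0.68912$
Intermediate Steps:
$l{\left(y \right)} = -2 - \frac{3}{y}$
$G = \frac{1}{2} \approx 0.5$
$J{\left(U,s \right)} = - \frac{1}{2}$ ($J{\left(U,s \right)} = \left(-1\right) \frac{1}{2} = - \frac{1}{2}$)
$\frac{J{\left(-6,-21 \right)}}{\left(l{\left(-2 \right)} - 9\right)^{2}} - \frac{229}{335} = - \frac{1}{2 \left(\left(-2 - \frac{3}{-2}\right) - 9\right)^{2}} - \frac{229}{335} = - \frac{1}{2 \left(\left(-2 - - \frac{3}{2}\right) - 9\right)^{2}} - \frac{229}{335} = - \frac{1}{2 \left(\left(-2 + \frac{3}{2}\right) - 9\right)^{2}} - \frac{229}{335} = - \frac{1}{2 \left(- \frac{1}{2} - 9\right)^{2}} - \frac{229}{335} = - \frac{1}{2 \left(- \frac{19}{2}\right)^{2}} - \frac{229}{335} = - \frac{1}{2 \cdot \frac{361}{4}} - \frac{229}{335} = \left(- \frac{1}{2}\right) \frac{4}{361} - \frac{229}{335} = - \frac{2}{361} - \frac{229}{335} = - \frac{83339}{120935}$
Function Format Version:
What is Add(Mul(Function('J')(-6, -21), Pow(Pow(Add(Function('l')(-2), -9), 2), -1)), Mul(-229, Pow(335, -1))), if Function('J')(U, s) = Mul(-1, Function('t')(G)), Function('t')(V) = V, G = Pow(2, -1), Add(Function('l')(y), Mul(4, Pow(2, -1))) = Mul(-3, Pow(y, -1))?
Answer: Rational(-83339, 120935) ≈ -0.68912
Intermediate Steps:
Function('l')(y) = Add(-2, Mul(-3, Pow(y, -1)))
G = Rational(1, 2) ≈ 0.50000
Function('J')(U, s) = Rational(-1, 2) (Function('J')(U, s) = Mul(-1, Rational(1, 2)) = Rational(-1, 2))
Add(Mul(Function('J')(-6, -21), Pow(Pow(Add(Function('l')(-2), -9), 2), -1)), Mul(-229, Pow(335, -1))) = Add(Mul(Rational(-1, 2), Pow(Pow(Add(Add(-2, Mul(-3, Pow(-2, -1))), -9), 2), -1)), Mul(-229, Pow(335, -1))) = Add(Mul(Rational(-1, 2), Pow(Pow(Add(Add(-2, Mul(-3, Rational(-1, 2))), -9), 2), -1)), Mul(-229, Rational(1, 335))) = Add(Mul(Rational(-1, 2), Pow(Pow(Add(Add(-2, Rational(3, 2)), -9), 2), -1)), Rational(-229, 335)) = Add(Mul(Rational(-1, 2), Pow(Pow(Add(Rational(-1, 2), -9), 2), -1)), Rational(-229, 335)) = Add(Mul(Rational(-1, 2), Pow(Pow(Rational(-19, 2), 2), -1)), Rational(-229, 335)) = Add(Mul(Rational(-1, 2), Pow(Rational(361, 4), -1)), Rational(-229, 335)) = Add(Mul(Rational(-1, 2), Rational(4, 361)), Rational(-229, 335)) = Add(Rational(-2, 361), Rational(-229, 335)) = Rational(-83339, 120935)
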